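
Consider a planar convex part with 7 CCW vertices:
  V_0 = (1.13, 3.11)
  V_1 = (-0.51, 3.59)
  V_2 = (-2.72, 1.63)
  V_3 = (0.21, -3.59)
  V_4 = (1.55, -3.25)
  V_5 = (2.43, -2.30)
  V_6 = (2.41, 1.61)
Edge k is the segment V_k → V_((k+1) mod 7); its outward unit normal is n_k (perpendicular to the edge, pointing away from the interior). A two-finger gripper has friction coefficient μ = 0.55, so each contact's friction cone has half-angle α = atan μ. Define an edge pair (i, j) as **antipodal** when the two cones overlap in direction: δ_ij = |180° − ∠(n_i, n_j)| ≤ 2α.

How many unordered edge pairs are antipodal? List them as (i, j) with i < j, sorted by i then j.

α = atan 0.55 = 28.81°;  2α = 57.62°
n_0 = (+0.2809, +0.9597)
n_1 = (-0.6635, +0.7482)
n_2 = (-0.8720, -0.4895)
n_3 = (+0.2459, -0.9693)
n_4 = (+0.7336, -0.6796)
n_5 = (+1.0000, +0.0051)
n_6 = (+0.7607, +0.6491)
  (0,1): δ = 122.12°  ·
  (0,2): δ = 44.38°  ✓
  (0,3): δ = 30.55°  ✓
  (0,4): δ = 63.50°  ·
  (0,5): δ = 106.61°  ·
  (0,6): δ = 146.79°  ·
  (1,2): δ = 102.26°  ·
  (1,3): δ = 27.33°  ✓
  (1,4): δ = 5.62°  ✓
  (1,5): δ = 48.72°  ✓
  (1,6): δ = 88.91°  ·
  (2,3): δ = 105.07°  ·
  (2,4): δ = 72.12°  ·
  (2,5): δ = 29.01°  ✓
  (2,6): δ = 11.17°  ✓
  (3,4): δ = 147.05°  ·
  (3,5): δ = 103.94°  ·
  (3,6): δ = 63.76°  ·
  (4,5): δ = 136.90°  ·
  (4,6): δ = 96.72°  ·
  (5,6): δ = 139.82°  ·
antipodal pairs: 7

count = 7; pairs: (0,2), (0,3), (1,3), (1,4), (1,5), (2,5), (2,6)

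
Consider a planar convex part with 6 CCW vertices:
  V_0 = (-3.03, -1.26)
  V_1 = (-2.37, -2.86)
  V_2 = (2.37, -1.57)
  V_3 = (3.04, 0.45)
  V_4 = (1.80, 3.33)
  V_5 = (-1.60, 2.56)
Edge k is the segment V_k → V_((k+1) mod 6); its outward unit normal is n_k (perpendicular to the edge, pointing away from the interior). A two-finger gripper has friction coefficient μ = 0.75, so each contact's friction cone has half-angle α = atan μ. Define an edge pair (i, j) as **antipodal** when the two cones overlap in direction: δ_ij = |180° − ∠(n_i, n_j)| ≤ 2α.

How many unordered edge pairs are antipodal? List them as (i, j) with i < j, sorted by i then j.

α = atan 0.75 = 36.87°;  2α = 73.74°
n_0 = (-0.9244, -0.3813)
n_1 = (+0.2626, -0.9649)
n_2 = (+0.9492, -0.3148)
n_3 = (+0.9185, +0.3955)
n_4 = (-0.2209, +0.9753)
n_5 = (-0.9365, +0.3506)
  (0,1): δ = 97.19°  ·
  (0,2): δ = 40.77°  ✓
  (0,3): δ = 0.88°  ✓
  (0,4): δ = 80.34°  ·
  (0,5): δ = 137.06°  ·
  (1,2): δ = 123.57°  ·
  (1,3): δ = 81.93°  ·
  (1,4): δ = 2.46°  ✓
  (1,5): δ = 54.25°  ✓
  (2,3): δ = 138.36°  ·
  (2,4): δ = 58.89°  ✓
  (2,5): δ = 2.17°  ✓
  (3,4): δ = 100.53°  ·
  (3,5): δ = 43.82°  ✓
  (4,5): δ = 123.28°  ·
antipodal pairs: 7

count = 7; pairs: (0,2), (0,3), (1,4), (1,5), (2,4), (2,5), (3,5)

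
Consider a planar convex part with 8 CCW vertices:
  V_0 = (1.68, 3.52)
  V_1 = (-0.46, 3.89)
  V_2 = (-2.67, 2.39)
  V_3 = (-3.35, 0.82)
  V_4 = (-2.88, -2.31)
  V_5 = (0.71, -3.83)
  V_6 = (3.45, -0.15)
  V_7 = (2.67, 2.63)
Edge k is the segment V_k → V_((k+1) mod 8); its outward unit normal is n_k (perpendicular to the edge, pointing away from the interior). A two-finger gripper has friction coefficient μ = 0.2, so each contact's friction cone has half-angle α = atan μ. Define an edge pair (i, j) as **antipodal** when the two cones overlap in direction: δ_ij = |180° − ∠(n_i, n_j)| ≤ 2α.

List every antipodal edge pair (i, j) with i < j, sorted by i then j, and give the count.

α = atan 0.2 = 11.31°;  2α = 22.62°
n_0 = (+0.1704, +0.9854)
n_1 = (-0.5616, +0.8274)
n_2 = (-0.9176, +0.3974)
n_3 = (-0.9889, -0.1485)
n_4 = (-0.3899, -0.9209)
n_5 = (+0.8021, -0.5972)
n_6 = (+0.9628, +0.2701)
n_7 = (+0.6685, +0.7437)
  (0,1): δ = 136.02°  ·
  (0,2): δ = 103.61°  ·
  (0,3): δ = 71.65°  ·
  (0,4): δ = 13.14°  ✓
  (0,5): δ = 63.14°  ·
  (0,6): δ = 115.48°  ·
  (0,7): δ = 147.85°  ·
  (1,2): δ = 147.58°  ·
  (1,3): δ = 115.63°  ·
  (1,4): δ = 57.11°  ·
  (1,5): δ = 19.16°  ✓
  (1,6): δ = 71.51°  ·
  (1,7): δ = 103.88°  ·
  (2,3): δ = 148.04°  ·
  (2,4): δ = 89.53°  ·
  (2,5): δ = 13.25°  ✓
  (2,6): δ = 39.09°  ·
  (2,7): δ = 71.46°  ·
  (3,4): δ = 121.49°  ·
  (3,5): δ = 45.21°  ·
  (3,6): δ = 7.13°  ✓
  (3,7): δ = 39.51°  ·
  (4,5): δ = 103.72°  ·
  (4,6): δ = 51.38°  ·
  (4,7): δ = 19.01°  ✓
  (5,6): δ = 127.66°  ·
  (5,7): δ = 95.29°  ·
  (6,7): δ = 147.63°  ·
antipodal pairs: 5

count = 5; pairs: (0,4), (1,5), (2,5), (3,6), (4,7)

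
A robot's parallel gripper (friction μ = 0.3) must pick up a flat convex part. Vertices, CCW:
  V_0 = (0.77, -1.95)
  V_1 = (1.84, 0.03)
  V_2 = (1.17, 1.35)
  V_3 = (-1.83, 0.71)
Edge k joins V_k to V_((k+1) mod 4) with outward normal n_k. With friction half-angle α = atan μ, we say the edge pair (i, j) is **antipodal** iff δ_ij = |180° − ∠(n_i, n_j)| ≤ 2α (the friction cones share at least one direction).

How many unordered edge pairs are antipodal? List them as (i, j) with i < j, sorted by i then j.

count = 1; pairs: (1,3)

α = atan 0.3 = 16.70°;  2α = 33.40°
n_0 = (+0.8798, -0.4754)
n_1 = (+0.8917, +0.4526)
n_2 = (-0.2086, +0.9780)
n_3 = (-0.7151, -0.6990)
  (0,1): δ = 124.70°  ·
  (0,2): δ = 49.57°  ·
  (0,3): δ = 72.73°  ·
  (1,2): δ = 104.87°  ·
  (1,3): δ = 17.44°  ✓
  (2,3): δ = 57.70°  ·
antipodal pairs: 1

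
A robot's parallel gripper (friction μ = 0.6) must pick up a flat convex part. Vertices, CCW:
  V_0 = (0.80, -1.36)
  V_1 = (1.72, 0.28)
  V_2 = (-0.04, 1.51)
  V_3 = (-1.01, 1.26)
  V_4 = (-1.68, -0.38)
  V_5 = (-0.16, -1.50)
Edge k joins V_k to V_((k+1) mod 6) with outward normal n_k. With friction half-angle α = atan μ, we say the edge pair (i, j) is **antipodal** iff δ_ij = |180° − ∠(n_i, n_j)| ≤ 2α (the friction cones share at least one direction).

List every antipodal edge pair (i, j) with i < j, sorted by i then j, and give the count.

count = 7; pairs: (0,2), (0,3), (1,4), (1,5), (2,4), (2,5), (3,5)

α = atan 0.6 = 30.96°;  2α = 61.93°
n_0 = (+0.8721, -0.4893)
n_1 = (+0.5728, +0.8197)
n_2 = (-0.2496, +0.9684)
n_3 = (-0.9257, +0.3782)
n_4 = (-0.5932, -0.8051)
n_5 = (+0.1443, -0.9895)
  (0,1): δ = 95.66°  ·
  (0,2): δ = 46.26°  ✓
  (0,3): δ = 7.07°  ✓
  (0,4): δ = 82.91°  ·
  (0,5): δ = 127.59°  ·
  (1,2): δ = 130.60°  ·
  (1,3): δ = 77.27°  ·
  (1,4): δ = 1.44°  ✓
  (1,5): δ = 43.25°  ✓
  (2,3): δ = 126.67°  ·
  (2,4): δ = 50.84°  ✓
  (2,5): δ = 6.16°  ✓
  (3,4): δ = 104.16°  ·
  (3,5): δ = 59.48°  ✓
  (4,5): δ = 135.32°  ·
antipodal pairs: 7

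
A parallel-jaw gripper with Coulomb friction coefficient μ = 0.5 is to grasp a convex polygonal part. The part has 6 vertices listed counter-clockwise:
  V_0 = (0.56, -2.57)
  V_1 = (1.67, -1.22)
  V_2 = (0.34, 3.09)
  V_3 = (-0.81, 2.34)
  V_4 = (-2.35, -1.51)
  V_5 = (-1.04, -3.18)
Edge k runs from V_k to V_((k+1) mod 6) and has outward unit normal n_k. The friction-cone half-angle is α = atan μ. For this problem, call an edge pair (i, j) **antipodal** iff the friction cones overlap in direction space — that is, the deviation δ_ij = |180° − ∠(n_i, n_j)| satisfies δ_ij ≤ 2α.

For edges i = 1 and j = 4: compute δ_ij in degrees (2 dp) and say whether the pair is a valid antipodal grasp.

δ = 20.96°, valid

α = atan 0.5 = 26.57°;  2α = 53.13°
edge 1: e_1 = (-1.33, +4.31);  n_1 = (+0.9555, +0.2949)
edge 4: e_4 = (+1.31, -1.67);  n_4 = (-0.7868, -0.6172)
∠(n_1, n_4) = 159.04°
δ = |180° − 159.04°| = 20.96°
20.96° ≤ 2α = 53.13°  →  valid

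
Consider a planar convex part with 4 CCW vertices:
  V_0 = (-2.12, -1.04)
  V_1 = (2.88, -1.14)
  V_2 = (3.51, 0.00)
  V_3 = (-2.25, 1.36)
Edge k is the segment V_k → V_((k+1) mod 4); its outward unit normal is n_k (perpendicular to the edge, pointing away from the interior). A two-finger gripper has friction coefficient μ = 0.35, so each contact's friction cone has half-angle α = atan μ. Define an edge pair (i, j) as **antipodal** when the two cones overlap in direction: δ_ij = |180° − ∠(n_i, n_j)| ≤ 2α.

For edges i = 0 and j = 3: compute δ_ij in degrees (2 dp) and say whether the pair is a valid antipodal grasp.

δ = 94.25°, invalid

α = atan 0.35 = 19.29°;  2α = 38.58°
edge 0: e_0 = (+5.00, -0.10);  n_0 = (-0.0200, -0.9998)
edge 3: e_3 = (+0.13, -2.40);  n_3 = (-0.9985, -0.0541)
∠(n_0, n_3) = 85.75°
δ = |180° − 85.75°| = 94.25°
94.25° > 2α = 38.58°  →  invalid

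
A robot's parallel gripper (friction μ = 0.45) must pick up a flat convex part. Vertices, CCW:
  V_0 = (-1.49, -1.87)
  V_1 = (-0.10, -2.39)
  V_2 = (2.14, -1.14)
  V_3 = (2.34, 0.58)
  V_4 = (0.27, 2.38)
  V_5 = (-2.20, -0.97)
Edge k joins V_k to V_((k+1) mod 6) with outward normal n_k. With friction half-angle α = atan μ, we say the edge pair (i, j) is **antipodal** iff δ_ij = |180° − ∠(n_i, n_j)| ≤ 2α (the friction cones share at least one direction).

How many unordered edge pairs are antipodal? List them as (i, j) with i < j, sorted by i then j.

α = atan 0.45 = 24.23°;  2α = 48.46°
n_0 = (-0.3504, -0.9366)
n_1 = (+0.4873, -0.8732)
n_2 = (+0.9933, -0.1155)
n_3 = (+0.6562, +0.7546)
n_4 = (-0.8049, +0.5934)
n_5 = (-0.7851, -0.6194)
  (0,1): δ = 130.33°  ·
  (0,2): δ = 76.12°  ·
  (0,3): δ = 20.50°  ✓
  (0,4): δ = 74.11°  ·
  (0,5): δ = 148.78°  ·
  (1,2): δ = 125.80°  ·
  (1,3): δ = 70.17°  ·
  (1,4): δ = 24.44°  ✓
  (1,5): δ = 99.11°  ·
  (2,3): δ = 124.38°  ·
  (2,4): δ = 29.77°  ✓
  (2,5): δ = 44.90°  ✓
  (3,4): δ = 85.39°  ·
  (3,5): δ = 10.72°  ✓
  (4,5): δ = 105.33°  ·
antipodal pairs: 5

count = 5; pairs: (0,3), (1,4), (2,4), (2,5), (3,5)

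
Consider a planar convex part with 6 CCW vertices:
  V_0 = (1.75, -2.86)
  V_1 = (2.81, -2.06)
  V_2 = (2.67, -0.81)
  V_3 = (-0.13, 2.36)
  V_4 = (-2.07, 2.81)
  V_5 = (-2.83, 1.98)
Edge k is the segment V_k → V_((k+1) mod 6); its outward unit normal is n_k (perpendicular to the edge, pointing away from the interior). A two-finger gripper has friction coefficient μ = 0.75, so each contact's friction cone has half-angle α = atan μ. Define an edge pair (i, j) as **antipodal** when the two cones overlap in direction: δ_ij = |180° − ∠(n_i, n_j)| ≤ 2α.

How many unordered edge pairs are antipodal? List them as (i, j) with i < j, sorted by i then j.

count = 6; pairs: (0,3), (0,4), (1,4), (1,5), (2,5), (3,5)

α = atan 0.75 = 36.87°;  2α = 73.74°
n_0 = (+0.6024, -0.7982)
n_1 = (+0.9938, +0.1113)
n_2 = (+0.7495, +0.6620)
n_3 = (+0.2260, +0.9741)
n_4 = (-0.7375, +0.6753)
n_5 = (-0.7263, -0.6873)
  (0,1): δ = 120.65°  ·
  (0,2): δ = 85.59°  ·
  (0,3): δ = 50.10°  ✓
  (0,4): δ = 10.48°  ✓
  (0,5): δ = 96.38°  ·
  (1,2): δ = 144.94°  ·
  (1,3): δ = 109.45°  ·
  (1,4): δ = 48.87°  ✓
  (1,5): δ = 37.03°  ✓
  (2,3): δ = 144.51°  ·
  (2,4): δ = 83.93°  ·
  (2,5): δ = 1.97°  ✓
  (3,4): δ = 119.42°  ·
  (3,5): δ = 33.52°  ✓
  (4,5): δ = 94.10°  ·
antipodal pairs: 6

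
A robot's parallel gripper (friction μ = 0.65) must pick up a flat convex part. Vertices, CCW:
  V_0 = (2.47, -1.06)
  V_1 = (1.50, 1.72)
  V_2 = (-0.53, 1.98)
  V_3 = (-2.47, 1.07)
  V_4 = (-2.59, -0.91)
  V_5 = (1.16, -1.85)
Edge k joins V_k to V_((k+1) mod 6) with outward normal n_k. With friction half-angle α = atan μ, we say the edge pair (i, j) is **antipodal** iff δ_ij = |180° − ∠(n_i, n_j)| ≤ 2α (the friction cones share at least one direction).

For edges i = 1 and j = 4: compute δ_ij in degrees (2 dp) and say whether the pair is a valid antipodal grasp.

δ = 6.77°, valid

α = atan 0.65 = 33.02°;  2α = 66.05°
edge 1: e_1 = (-2.03, +0.26);  n_1 = (+0.1270, +0.9919)
edge 4: e_4 = (+3.75, -0.94);  n_4 = (-0.2431, -0.9700)
∠(n_1, n_4) = 173.23°
δ = |180° − 173.23°| = 6.77°
6.77° ≤ 2α = 66.05°  →  valid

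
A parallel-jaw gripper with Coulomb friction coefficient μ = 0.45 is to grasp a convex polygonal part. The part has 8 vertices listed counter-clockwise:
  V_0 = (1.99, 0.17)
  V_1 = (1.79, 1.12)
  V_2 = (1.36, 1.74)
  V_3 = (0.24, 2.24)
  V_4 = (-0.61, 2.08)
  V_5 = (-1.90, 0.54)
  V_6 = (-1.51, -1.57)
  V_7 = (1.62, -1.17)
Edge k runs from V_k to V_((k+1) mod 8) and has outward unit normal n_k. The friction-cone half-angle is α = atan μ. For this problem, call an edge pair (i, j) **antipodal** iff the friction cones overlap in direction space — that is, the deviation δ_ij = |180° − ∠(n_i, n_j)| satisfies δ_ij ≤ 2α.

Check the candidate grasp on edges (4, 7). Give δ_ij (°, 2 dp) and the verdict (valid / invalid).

α = atan 0.45 = 24.23°;  2α = 48.46°
edge 4: e_4 = (-1.29, -1.54);  n_4 = (-0.7666, +0.6421)
edge 7: e_7 = (+0.37, +1.34);  n_7 = (+0.9639, -0.2662)
∠(n_4, n_7) = 155.48°
δ = |180° − 155.48°| = 24.52°
24.52° ≤ 2α = 48.46°  →  valid

δ = 24.52°, valid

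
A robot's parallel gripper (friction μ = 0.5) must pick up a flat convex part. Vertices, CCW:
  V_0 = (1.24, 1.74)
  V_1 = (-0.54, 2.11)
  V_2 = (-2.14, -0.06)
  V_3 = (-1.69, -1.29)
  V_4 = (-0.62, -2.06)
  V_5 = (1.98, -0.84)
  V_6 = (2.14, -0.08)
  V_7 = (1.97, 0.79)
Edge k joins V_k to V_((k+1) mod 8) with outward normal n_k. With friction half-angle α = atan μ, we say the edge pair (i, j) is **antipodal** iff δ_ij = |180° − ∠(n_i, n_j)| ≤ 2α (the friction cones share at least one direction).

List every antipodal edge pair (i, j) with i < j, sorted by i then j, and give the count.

α = atan 0.5 = 26.57°;  2α = 53.13°
n_0 = (+0.2035, +0.9791)
n_1 = (-0.8049, +0.5935)
n_2 = (-0.9391, -0.3436)
n_3 = (-0.5841, -0.8117)
n_4 = (+0.4248, -0.9053)
n_5 = (+0.9785, -0.2060)
n_6 = (+0.9814, +0.1918)
n_7 = (+0.7929, +0.6093)
  (0,1): δ = 114.66°  ·
  (0,2): δ = 58.16°  ·
  (0,3): δ = 24.00°  ✓
  (0,4): δ = 36.88°  ✓
  (0,5): δ = 89.85°  ·
  (0,6): δ = 112.80°  ·
  (0,7): δ = 139.28°  ·
  (1,2): δ = 123.50°  ·
  (1,3): δ = 89.34°  ·
  (1,4): δ = 28.46°  ✓
  (1,5): δ = 24.51°  ✓
  (1,6): δ = 47.46°  ✓
  (1,7): δ = 73.94°  ·
  (2,3): δ = 145.84°  ·
  (2,4): δ = 84.96°  ·
  (2,5): δ = 31.98°  ✓
  (2,6): δ = 9.04°  ✓
  (2,7): δ = 17.44°  ✓
  (3,4): δ = 119.12°  ·
  (3,5): δ = 66.15°  ·
  (3,6): δ = 43.20°  ✓
  (3,7): δ = 16.72°  ✓
  (4,5): δ = 127.03°  ·
  (4,6): δ = 104.08°  ·
  (4,7): δ = 77.60°  ·
  (5,6): δ = 157.05°  ·
  (5,7): δ = 130.57°  ·
  (6,7): δ = 153.52°  ·
antipodal pairs: 10

count = 10; pairs: (0,3), (0,4), (1,4), (1,5), (1,6), (2,5), (2,6), (2,7), (3,6), (3,7)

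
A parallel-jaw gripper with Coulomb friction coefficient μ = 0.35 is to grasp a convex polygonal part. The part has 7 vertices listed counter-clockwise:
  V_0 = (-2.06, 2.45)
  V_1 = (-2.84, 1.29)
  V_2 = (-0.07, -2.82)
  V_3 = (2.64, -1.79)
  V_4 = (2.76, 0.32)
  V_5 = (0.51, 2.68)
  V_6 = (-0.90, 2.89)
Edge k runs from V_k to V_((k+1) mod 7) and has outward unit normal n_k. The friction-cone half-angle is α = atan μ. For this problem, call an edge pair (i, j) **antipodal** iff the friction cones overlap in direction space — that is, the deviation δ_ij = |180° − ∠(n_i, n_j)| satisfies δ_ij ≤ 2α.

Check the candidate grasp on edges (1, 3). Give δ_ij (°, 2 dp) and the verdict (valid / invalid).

α = atan 0.35 = 19.29°;  2α = 38.58°
edge 1: e_1 = (+2.77, -4.11);  n_1 = (-0.8292, -0.5589)
edge 3: e_3 = (+0.12, +2.11);  n_3 = (+0.9984, -0.0568)
∠(n_1, n_3) = 142.77°
δ = |180° − 142.77°| = 37.23°
37.23° ≤ 2α = 38.58°  →  valid

δ = 37.23°, valid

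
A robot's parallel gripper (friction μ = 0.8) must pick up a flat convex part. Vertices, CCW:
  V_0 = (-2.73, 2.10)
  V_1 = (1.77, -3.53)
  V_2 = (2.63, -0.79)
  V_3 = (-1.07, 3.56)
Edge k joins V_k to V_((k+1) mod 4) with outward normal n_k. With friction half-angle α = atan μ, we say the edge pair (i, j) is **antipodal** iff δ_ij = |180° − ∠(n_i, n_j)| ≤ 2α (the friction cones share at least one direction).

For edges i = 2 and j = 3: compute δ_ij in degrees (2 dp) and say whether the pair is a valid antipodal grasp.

α = atan 0.8 = 38.66°;  2α = 77.32°
edge 2: e_2 = (-3.70, +4.35);  n_2 = (+0.7617, +0.6479)
edge 3: e_3 = (-1.66, -1.46);  n_3 = (-0.6604, +0.7509)
∠(n_2, n_3) = 90.95°
δ = |180° − 90.95°| = 89.05°
89.05° > 2α = 77.32°  →  invalid

δ = 89.05°, invalid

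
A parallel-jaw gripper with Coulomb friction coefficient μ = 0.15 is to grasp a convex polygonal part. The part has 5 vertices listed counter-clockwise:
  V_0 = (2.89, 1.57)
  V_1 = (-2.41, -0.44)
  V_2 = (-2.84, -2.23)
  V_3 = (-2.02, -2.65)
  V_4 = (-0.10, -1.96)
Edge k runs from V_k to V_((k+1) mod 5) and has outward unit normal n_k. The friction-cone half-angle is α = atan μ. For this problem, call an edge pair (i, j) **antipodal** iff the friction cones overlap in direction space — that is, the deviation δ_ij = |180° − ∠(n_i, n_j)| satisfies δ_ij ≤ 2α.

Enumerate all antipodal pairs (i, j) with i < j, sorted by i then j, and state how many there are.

count = 1; pairs: (0,3)

α = atan 0.15 = 8.53°;  2α = 17.06°
n_0 = (-0.3546, +0.9350)
n_1 = (-0.9723, +0.2336)
n_2 = (-0.4559, -0.8900)
n_3 = (+0.3382, -0.9411)
n_4 = (+0.7631, -0.6463)
  (0,1): δ = 124.28°  ·
  (0,2): δ = 47.89°  ·
  (0,3): δ = 1.00°  ✓
  (0,4): δ = 28.97°  ·
  (1,2): δ = 103.61°  ·
  (1,3): δ = 56.72°  ·
  (1,4): δ = 26.76°  ·
  (2,3): δ = 133.11°  ·
  (2,4): δ = 103.14°  ·
  (3,4): δ = 150.03°  ·
antipodal pairs: 1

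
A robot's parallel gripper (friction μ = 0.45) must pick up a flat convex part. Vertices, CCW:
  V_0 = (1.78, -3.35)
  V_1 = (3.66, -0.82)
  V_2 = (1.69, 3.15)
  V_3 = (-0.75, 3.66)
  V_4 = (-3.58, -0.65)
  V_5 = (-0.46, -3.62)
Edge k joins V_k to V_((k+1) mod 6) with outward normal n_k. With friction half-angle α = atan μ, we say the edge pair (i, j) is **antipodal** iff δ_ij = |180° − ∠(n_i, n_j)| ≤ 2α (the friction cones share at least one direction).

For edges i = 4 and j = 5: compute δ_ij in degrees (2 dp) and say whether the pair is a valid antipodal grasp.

δ = 129.54°, invalid

α = atan 0.45 = 24.23°;  2α = 48.46°
edge 4: e_4 = (+3.12, -2.97);  n_4 = (-0.6895, -0.7243)
edge 5: e_5 = (+2.24, +0.27);  n_5 = (+0.1197, -0.9928)
∠(n_4, n_5) = 50.46°
δ = |180° − 50.46°| = 129.54°
129.54° > 2α = 48.46°  →  invalid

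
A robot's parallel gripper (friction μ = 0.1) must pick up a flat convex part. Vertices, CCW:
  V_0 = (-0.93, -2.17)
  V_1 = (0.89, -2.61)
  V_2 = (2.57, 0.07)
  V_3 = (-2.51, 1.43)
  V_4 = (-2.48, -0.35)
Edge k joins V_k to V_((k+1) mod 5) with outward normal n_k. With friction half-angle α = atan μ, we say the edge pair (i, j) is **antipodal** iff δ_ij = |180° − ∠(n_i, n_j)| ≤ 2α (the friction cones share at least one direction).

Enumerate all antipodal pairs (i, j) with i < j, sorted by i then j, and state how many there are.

count = 1; pairs: (0,2)

α = atan 0.1 = 5.71°;  2α = 11.42°
n_0 = (-0.2350, -0.9720)
n_1 = (+0.8473, -0.5311)
n_2 = (+0.2586, +0.9660)
n_3 = (-0.9999, -0.0169)
n_4 = (-0.7613, -0.6484)
  (0,1): δ = 108.49°  ·
  (0,2): δ = 1.40°  ✓
  (0,3): δ = 104.56°  ·
  (0,4): δ = 144.01°  ·
  (1,2): δ = 72.91°  ·
  (1,3): δ = 33.05°  ·
  (1,4): δ = 72.50°  ·
  (2,3): δ = 74.05°  ·
  (2,4): δ = 34.59°  ·
  (3,4): δ = 140.55°  ·
antipodal pairs: 1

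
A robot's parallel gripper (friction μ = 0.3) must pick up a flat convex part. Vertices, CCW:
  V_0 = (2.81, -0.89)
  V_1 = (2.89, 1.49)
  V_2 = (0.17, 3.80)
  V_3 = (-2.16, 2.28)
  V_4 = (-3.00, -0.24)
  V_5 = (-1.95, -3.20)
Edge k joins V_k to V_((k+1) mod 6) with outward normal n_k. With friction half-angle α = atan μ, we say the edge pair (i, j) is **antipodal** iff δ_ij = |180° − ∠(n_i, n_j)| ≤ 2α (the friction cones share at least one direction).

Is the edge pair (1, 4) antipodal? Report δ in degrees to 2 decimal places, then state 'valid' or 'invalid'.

α = atan 0.3 = 16.70°;  2α = 33.40°
edge 1: e_1 = (-2.72, +2.31);  n_1 = (+0.6473, +0.7622)
edge 4: e_4 = (+1.05, -2.96);  n_4 = (-0.9425, -0.3343)
∠(n_1, n_4) = 149.87°
δ = |180° − 149.87°| = 30.13°
30.13° ≤ 2α = 33.40°  →  valid

δ = 30.13°, valid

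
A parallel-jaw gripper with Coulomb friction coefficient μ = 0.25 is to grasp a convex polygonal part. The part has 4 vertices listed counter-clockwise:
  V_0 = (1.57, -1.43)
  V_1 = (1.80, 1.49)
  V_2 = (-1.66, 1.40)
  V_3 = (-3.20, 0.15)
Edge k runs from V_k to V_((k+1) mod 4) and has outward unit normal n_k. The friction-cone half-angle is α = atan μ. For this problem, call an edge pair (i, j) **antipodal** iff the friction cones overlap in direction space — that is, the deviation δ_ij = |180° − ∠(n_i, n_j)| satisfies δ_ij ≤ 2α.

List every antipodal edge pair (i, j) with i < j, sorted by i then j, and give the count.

α = atan 0.25 = 14.04°;  2α = 28.07°
n_0 = (+0.9969, -0.0785)
n_1 = (-0.0260, +0.9997)
n_2 = (-0.6302, +0.7764)
n_3 = (-0.3144, -0.9493)
  (0,1): δ = 84.01°  ·
  (0,2): δ = 46.43°  ·
  (0,3): δ = 76.18°  ·
  (1,2): δ = 142.42°  ·
  (1,3): δ = 19.82°  ✓
  (2,3): δ = 57.39°  ·
antipodal pairs: 1

count = 1; pairs: (1,3)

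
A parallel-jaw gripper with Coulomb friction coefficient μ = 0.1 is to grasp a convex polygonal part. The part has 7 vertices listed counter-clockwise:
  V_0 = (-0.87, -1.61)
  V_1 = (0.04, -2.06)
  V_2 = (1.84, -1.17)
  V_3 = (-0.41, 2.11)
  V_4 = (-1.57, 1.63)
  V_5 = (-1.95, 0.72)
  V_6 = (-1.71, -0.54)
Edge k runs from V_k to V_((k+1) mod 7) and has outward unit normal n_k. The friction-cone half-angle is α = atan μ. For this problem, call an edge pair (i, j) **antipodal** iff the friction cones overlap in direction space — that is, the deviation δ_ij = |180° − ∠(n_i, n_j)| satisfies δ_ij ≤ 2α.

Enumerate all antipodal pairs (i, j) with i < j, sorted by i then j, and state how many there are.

α = atan 0.1 = 5.71°;  2α = 11.42°
n_0 = (-0.4433, -0.8964)
n_1 = (+0.4432, -0.8964)
n_2 = (+0.8246, +0.5657)
n_3 = (-0.3824, +0.9240)
n_4 = (-0.9228, +0.3853)
n_5 = (-0.9823, -0.1871)
n_6 = (-0.7866, -0.6175)
  (0,1): δ = 127.38°  ·
  (0,2): δ = 29.24°  ·
  (0,3): δ = 48.79°  ·
  (0,4): δ = 93.65°  ·
  (0,5): δ = 127.10°  ·
  (0,6): δ = 154.45°  ·
  (1,2): δ = 81.86°  ·
  (1,3): δ = 3.83°  ✓
  (1,4): δ = 41.03°  ·
  (1,5): δ = 74.47°  ·
  (1,6): δ = 101.82°  ·
  (2,3): δ = 101.97°  ·
  (2,4): δ = 57.11°  ·
  (2,5): δ = 23.66°  ·
  (2,6): δ = 3.68°  ✓
  (3,4): δ = 135.14°  ·
  (3,5): δ = 101.70°  ·
  (3,6): δ = 74.35°  ·
  (4,5): δ = 146.55°  ·
  (4,6): δ = 119.20°  ·
  (5,6): δ = 152.65°  ·
antipodal pairs: 2

count = 2; pairs: (1,3), (2,6)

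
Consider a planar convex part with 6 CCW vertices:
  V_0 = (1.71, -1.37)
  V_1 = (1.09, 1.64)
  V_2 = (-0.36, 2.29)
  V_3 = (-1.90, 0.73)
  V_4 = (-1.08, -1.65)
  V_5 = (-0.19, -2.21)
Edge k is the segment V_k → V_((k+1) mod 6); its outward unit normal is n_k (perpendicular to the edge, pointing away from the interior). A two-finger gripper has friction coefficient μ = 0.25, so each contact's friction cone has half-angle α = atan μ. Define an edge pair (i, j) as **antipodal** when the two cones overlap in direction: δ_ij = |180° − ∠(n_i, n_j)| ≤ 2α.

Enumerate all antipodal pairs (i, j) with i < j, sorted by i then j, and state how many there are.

count = 3; pairs: (0,3), (1,4), (2,5)

α = atan 0.25 = 14.04°;  2α = 28.07°
n_0 = (+0.9794, +0.2017)
n_1 = (+0.4091, +0.9125)
n_2 = (-0.7117, +0.7025)
n_3 = (-0.9455, -0.3257)
n_4 = (-0.5326, -0.8464)
n_5 = (+0.4044, -0.9146)
  (0,1): δ = 125.78°  ·
  (0,2): δ = 56.27°  ·
  (0,3): δ = 7.37°  ✓
  (0,4): δ = 46.18°  ·
  (0,5): δ = 102.21°  ·
  (1,2): δ = 110.48°  ·
  (1,3): δ = 46.84°  ·
  (1,4): δ = 8.03°  ✓
  (1,5): δ = 48.00°  ·
  (2,3): δ = 116.36°  ·
  (2,4): δ = 77.55°  ·
  (2,5): δ = 21.52°  ✓
  (3,4): δ = 141.19°  ·
  (3,5): δ = 85.16°  ·
  (4,5): δ = 123.97°  ·
antipodal pairs: 3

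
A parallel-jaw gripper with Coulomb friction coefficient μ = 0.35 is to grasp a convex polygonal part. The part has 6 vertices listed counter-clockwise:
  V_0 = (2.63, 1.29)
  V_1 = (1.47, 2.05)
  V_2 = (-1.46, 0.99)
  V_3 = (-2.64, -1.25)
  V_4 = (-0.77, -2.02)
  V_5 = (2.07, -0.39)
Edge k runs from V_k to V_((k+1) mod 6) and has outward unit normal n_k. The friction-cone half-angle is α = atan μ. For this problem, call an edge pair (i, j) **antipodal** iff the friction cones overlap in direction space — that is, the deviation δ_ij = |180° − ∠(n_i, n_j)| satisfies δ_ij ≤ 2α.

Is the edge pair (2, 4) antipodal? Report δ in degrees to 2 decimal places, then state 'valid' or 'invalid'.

δ = 32.37°, valid

α = atan 0.35 = 19.29°;  2α = 38.58°
edge 2: e_2 = (-1.18, -2.24);  n_2 = (-0.8847, +0.4661)
edge 4: e_4 = (+2.84, +1.63);  n_4 = (+0.4978, -0.8673)
∠(n_2, n_4) = 147.63°
δ = |180° − 147.63°| = 32.37°
32.37° ≤ 2α = 38.58°  →  valid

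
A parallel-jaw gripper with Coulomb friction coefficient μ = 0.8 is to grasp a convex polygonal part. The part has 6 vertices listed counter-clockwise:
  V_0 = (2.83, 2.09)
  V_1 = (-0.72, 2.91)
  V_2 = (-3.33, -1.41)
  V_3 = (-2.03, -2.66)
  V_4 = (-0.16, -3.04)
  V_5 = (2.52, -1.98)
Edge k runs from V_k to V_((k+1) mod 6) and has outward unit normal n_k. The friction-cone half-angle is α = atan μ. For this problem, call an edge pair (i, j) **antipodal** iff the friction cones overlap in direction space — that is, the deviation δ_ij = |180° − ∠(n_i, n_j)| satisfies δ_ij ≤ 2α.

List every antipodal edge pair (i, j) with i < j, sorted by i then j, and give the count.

α = atan 0.8 = 38.66°;  2α = 77.32°
n_0 = (+0.2251, +0.9743)
n_1 = (-0.8559, +0.5171)
n_2 = (-0.6931, -0.7208)
n_3 = (-0.1991, -0.9800)
n_4 = (+0.3678, -0.9299)
n_5 = (+0.9971, -0.0759)
  (0,1): δ = 108.13°  ·
  (0,2): δ = 30.87°  ✓
  (0,3): δ = 1.52°  ✓
  (0,4): δ = 34.59°  ✓
  (0,5): δ = 98.65°  ·
  (1,2): δ = 102.74°  ·
  (1,3): δ = 70.35°  ✓
  (1,4): δ = 37.28°  ✓
  (1,5): δ = 26.78°  ✓
  (2,3): δ = 147.61°  ·
  (2,4): δ = 114.54°  ·
  (2,5): δ = 50.48°  ✓
  (3,4): δ = 146.93°  ·
  (3,5): δ = 82.87°  ·
  (4,5): δ = 115.94°  ·
antipodal pairs: 7

count = 7; pairs: (0,2), (0,3), (0,4), (1,3), (1,4), (1,5), (2,5)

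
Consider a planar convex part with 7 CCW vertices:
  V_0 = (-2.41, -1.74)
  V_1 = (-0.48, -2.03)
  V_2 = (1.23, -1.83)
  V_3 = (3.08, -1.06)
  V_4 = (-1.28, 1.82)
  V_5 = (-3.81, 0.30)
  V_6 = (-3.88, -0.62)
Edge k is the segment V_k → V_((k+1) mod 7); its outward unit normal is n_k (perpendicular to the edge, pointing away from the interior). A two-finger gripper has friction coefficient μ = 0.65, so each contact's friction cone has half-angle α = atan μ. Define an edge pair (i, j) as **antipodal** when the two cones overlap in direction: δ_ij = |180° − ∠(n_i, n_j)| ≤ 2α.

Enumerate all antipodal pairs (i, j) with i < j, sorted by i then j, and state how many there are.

count = 9; pairs: (0,3), (0,4), (1,3), (1,4), (2,3), (2,4), (2,5), (3,5), (3,6)

α = atan 0.65 = 33.02°;  2α = 66.05°
n_0 = (-0.1486, -0.9889)
n_1 = (+0.1162, -0.9932)
n_2 = (+0.3843, -0.9232)
n_3 = (+0.5512, +0.8344)
n_4 = (-0.5150, +0.8572)
n_5 = (-0.9971, +0.0759)
n_6 = (-0.6060, -0.7954)
  (0,1): δ = 164.78°  ·
  (0,2): δ = 148.86°  ·
  (0,3): δ = 24.90°  ✓
  (0,4): δ = 39.54°  ✓
  (0,5): δ = 94.19°  ·
  (0,6): δ = 151.24°  ·
  (1,2): δ = 164.07°  ·
  (1,3): δ = 40.12°  ✓
  (1,4): δ = 24.33°  ✓
  (1,5): δ = 78.98°  ·
  (1,6): δ = 136.03°  ·
  (2,3): δ = 56.04°  ✓
  (2,4): δ = 8.40°  ✓
  (2,5): δ = 63.05°  ✓
  (2,6): δ = 120.10°  ·
  (3,4): δ = 115.56°  ·
  (3,5): δ = 60.90°  ✓
  (3,6): δ = 3.86°  ✓
  (4,5): δ = 125.35°  ·
  (4,6): δ = 68.30°  ·
  (5,6): δ = 122.95°  ·
antipodal pairs: 9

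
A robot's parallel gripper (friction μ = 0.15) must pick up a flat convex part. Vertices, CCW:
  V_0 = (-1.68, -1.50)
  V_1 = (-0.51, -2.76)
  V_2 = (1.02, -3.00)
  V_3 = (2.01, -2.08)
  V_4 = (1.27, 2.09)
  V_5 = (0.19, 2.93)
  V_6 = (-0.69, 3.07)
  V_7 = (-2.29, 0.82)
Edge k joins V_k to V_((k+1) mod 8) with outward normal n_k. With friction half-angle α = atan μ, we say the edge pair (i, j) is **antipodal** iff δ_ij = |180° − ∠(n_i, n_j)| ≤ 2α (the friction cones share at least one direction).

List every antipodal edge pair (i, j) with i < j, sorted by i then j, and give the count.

α = atan 0.15 = 8.53°;  2α = 17.06°
n_0 = (-0.7328, -0.6805)
n_1 = (-0.1550, -0.9879)
n_2 = (+0.6807, -0.7325)
n_3 = (+0.9846, +0.1747)
n_4 = (+0.6139, +0.7894)
n_5 = (+0.1571, +0.9876)
n_6 = (-0.8150, +0.5795)
n_7 = (-0.9671, -0.2543)
  (0,1): δ = 141.79°  ·
  (0,2): δ = 89.98°  ·
  (0,3): δ = 32.82°  ·
  (0,4): δ = 9.25°  ✓
  (0,5): δ = 38.08°  ·
  (0,6): δ = 101.70°  ·
  (0,7): δ = 151.85°  ·
  (1,2): δ = 128.18°  ·
  (1,3): δ = 71.02°  ·
  (1,4): δ = 28.96°  ·
  (1,5): δ = 0.12°  ✓
  (1,6): δ = 63.50°  ·
  (1,7): δ = 113.65°  ·
  (2,3): δ = 122.84°  ·
  (2,4): δ = 80.78°  ·
  (2,5): δ = 51.94°  ·
  (2,6): δ = 11.68°  ✓
  (2,7): δ = 61.83°  ·
  (3,4): δ = 137.94°  ·
  (3,5): δ = 109.10°  ·
  (3,6): δ = 45.48°  ·
  (3,7): δ = 4.67°  ✓
  (4,5): δ = 151.16°  ·
  (4,6): δ = 87.54°  ·
  (4,7): δ = 37.39°  ·
  (5,6): δ = 116.38°  ·
  (5,7): δ = 66.23°  ·
  (6,7): δ = 129.85°  ·
antipodal pairs: 4

count = 4; pairs: (0,4), (1,5), (2,6), (3,7)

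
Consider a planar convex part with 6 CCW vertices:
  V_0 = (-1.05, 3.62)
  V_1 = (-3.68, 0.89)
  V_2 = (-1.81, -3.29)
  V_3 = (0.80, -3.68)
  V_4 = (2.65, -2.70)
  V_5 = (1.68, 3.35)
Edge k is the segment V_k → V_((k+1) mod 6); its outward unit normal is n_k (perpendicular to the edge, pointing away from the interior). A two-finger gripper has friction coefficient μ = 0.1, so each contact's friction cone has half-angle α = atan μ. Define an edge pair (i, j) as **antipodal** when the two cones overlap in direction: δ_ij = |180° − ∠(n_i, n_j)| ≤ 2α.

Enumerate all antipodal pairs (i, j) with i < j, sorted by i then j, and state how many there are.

α = atan 0.1 = 5.71°;  2α = 11.42°
n_0 = (-0.7202, +0.6938)
n_1 = (-0.9128, -0.4084)
n_2 = (-0.1478, -0.9890)
n_3 = (+0.4681, -0.8837)
n_4 = (+0.9874, +0.1583)
n_5 = (+0.0984, +0.9951)
  (0,1): δ = 111.97°  ·
  (0,2): δ = 54.57°  ·
  (0,3): δ = 18.16°  ·
  (0,4): δ = 53.04°  ·
  (0,5): δ = 128.28°  ·
  (1,2): δ = 122.60°  ·
  (1,3): δ = 86.19°  ·
  (1,4): δ = 14.99°  ·
  (1,5): δ = 60.25°  ·
  (2,3): δ = 143.59°  ·
  (2,4): δ = 72.39°  ·
  (2,5): δ = 2.85°  ✓
  (3,4): δ = 108.80°  ·
  (3,5): δ = 33.56°  ·
  (4,5): δ = 104.76°  ·
antipodal pairs: 1

count = 1; pairs: (2,5)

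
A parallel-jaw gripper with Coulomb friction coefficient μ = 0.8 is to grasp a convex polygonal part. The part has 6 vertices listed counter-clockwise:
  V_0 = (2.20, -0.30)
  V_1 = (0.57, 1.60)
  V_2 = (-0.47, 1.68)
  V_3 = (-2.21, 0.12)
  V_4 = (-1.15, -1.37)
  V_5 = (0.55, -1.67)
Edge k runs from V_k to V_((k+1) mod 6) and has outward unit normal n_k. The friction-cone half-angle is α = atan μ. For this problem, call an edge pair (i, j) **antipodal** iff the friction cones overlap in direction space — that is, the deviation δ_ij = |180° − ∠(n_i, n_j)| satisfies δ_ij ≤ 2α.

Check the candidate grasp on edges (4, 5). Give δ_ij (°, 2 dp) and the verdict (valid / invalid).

α = atan 0.8 = 38.66°;  2α = 77.32°
edge 4: e_4 = (+1.70, -0.30);  n_4 = (-0.1738, -0.9848)
edge 5: e_5 = (+1.65, +1.37);  n_5 = (+0.6388, -0.7694)
∠(n_4, n_5) = 49.71°
δ = |180° − 49.71°| = 130.29°
130.29° > 2α = 77.32°  →  invalid

δ = 130.29°, invalid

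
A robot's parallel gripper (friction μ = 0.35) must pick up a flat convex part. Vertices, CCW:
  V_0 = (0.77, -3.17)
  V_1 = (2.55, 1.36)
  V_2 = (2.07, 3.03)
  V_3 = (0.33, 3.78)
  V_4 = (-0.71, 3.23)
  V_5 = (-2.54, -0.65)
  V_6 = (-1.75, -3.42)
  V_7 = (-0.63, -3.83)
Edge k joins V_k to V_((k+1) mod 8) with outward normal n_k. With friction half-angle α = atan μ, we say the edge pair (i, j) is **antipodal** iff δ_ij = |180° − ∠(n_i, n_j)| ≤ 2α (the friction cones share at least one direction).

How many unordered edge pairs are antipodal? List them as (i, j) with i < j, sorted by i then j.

α = atan 0.35 = 19.29°;  2α = 38.58°
n_0 = (+0.9307, -0.3657)
n_1 = (+0.9611, +0.2762)
n_2 = (+0.3958, +0.9183)
n_3 = (-0.4675, +0.8840)
n_4 = (-0.9044, +0.4266)
n_5 = (-0.9617, -0.2743)
n_6 = (-0.3438, -0.9391)
n_7 = (+0.4264, -0.9045)
  (0,1): δ = 142.51°  ·
  (0,2): δ = 91.87°  ·
  (0,3): δ = 40.68°  ·
  (0,4): δ = 3.80°  ✓
  (0,5): δ = 37.37°  ✓
  (0,6): δ = 91.35°  ·
  (0,7): δ = 136.69°  ·
  (1,2): δ = 129.35°  ·
  (1,3): δ = 78.16°  ·
  (1,4): δ = 41.29°  ·
  (1,5): δ = 0.12°  ✓
  (1,6): δ = 53.86°  ·
  (1,7): δ = 99.20°  ·
  (2,3): δ = 128.81°  ·
  (2,4): δ = 91.93°  ·
  (2,5): δ = 50.76°  ·
  (2,6): δ = 3.21°  ✓
  (2,7): δ = 48.56°  ·
  (3,4): δ = 143.12°  ·
  (3,5): δ = 101.95°  ·
  (3,6): δ = 47.98°  ·
  (3,7): δ = 2.63°  ✓
  (4,5): δ = 138.83°  ·
  (4,6): δ = 84.86°  ·
  (4,7): δ = 39.51°  ·
  (5,6): δ = 126.02°  ·
  (5,7): δ = 80.68°  ·
  (6,7): δ = 134.65°  ·
antipodal pairs: 5

count = 5; pairs: (0,4), (0,5), (1,5), (2,6), (3,7)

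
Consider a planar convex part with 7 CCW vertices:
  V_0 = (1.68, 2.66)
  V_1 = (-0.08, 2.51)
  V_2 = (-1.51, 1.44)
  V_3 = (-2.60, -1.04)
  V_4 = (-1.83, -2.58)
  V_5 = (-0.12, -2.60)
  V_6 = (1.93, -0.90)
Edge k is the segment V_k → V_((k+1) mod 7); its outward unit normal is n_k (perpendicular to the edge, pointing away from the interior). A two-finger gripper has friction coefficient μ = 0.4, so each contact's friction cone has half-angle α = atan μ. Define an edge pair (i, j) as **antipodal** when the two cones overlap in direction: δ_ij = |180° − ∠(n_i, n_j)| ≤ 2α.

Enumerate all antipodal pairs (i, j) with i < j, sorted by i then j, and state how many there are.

count = 7; pairs: (0,4), (0,5), (1,4), (1,5), (2,5), (2,6), (3,6)

α = atan 0.4 = 21.80°;  2α = 43.60°
n_0 = (-0.0849, +0.9964)
n_1 = (-0.5991, +0.8007)
n_2 = (-0.9155, +0.4024)
n_3 = (-0.8944, -0.4472)
n_4 = (-0.0117, -0.9999)
n_5 = (+0.6383, -0.7698)
n_6 = (+0.9975, +0.0701)
  (0,1): δ = 148.07°  ·
  (0,2): δ = 118.60°  ·
  (0,3): δ = 68.31°  ·
  (0,4): δ = 5.54°  ✓
  (0,5): δ = 34.80°  ✓
  (0,6): δ = 89.15°  ·
  (1,2): δ = 150.53°  ·
  (1,3): δ = 100.24°  ·
  (1,4): δ = 37.48°  ✓
  (1,5): δ = 2.86°  ✓
  (1,6): δ = 57.21°  ·
  (2,3): δ = 129.71°  ·
  (2,4): δ = 66.94°  ·
  (2,5): δ = 26.61°  ✓
  (2,6): δ = 27.74°  ✓
  (3,4): δ = 117.24°  ·
  (3,5): δ = 76.90°  ·
  (3,6): δ = 22.55°  ✓
  (4,5): δ = 139.66°  ·
  (4,6): δ = 85.31°  ·
  (5,6): δ = 125.65°  ·
antipodal pairs: 7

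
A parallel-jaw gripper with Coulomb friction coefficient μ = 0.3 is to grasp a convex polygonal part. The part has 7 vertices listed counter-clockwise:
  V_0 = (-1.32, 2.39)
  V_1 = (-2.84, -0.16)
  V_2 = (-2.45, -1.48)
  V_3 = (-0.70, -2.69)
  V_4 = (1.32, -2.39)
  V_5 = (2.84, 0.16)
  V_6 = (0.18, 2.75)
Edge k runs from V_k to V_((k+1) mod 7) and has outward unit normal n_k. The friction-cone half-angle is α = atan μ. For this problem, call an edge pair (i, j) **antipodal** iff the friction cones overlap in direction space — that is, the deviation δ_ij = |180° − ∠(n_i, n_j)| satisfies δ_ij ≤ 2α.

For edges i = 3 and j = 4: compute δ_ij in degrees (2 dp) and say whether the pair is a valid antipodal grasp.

α = atan 0.3 = 16.70°;  2α = 33.40°
edge 3: e_3 = (+2.02, +0.30);  n_3 = (+0.1469, -0.9892)
edge 4: e_4 = (+1.52, +2.55);  n_4 = (+0.8590, -0.5120)
∠(n_3, n_4) = 50.75°
δ = |180° − 50.75°| = 129.25°
129.25° > 2α = 33.40°  →  invalid

δ = 129.25°, invalid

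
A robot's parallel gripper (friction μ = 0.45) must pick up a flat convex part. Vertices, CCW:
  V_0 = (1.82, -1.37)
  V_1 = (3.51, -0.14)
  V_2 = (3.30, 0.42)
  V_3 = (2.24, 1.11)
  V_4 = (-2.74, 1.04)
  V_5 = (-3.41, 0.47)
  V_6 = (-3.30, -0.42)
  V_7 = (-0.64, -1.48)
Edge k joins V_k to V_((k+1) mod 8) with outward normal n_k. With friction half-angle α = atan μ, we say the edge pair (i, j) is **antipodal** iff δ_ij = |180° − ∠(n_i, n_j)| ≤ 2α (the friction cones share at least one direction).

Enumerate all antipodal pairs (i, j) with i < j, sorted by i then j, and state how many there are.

count = 9; pairs: (0,3), (0,4), (1,5), (1,6), (2,6), (2,7), (3,6), (3,7), (4,7)

α = atan 0.45 = 24.23°;  2α = 48.46°
n_0 = (+0.5885, -0.8085)
n_1 = (+0.9363, +0.3511)
n_2 = (+0.5455, +0.8381)
n_3 = (-0.0141, +0.9999)
n_4 = (-0.6480, +0.7617)
n_5 = (-0.9924, -0.1227)
n_6 = (-0.3702, -0.9290)
n_7 = (+0.0447, -0.9990)
  (0,1): δ = 105.49°  ·
  (0,2): δ = 69.11°  ·
  (0,3): δ = 35.24°  ✓
  (0,4): δ = 4.34°  ✓
  (0,5): δ = 61.00°  ·
  (0,6): δ = 122.23°  ·
  (0,7): δ = 146.51°  ·
  (1,2): δ = 143.62°  ·
  (1,3): δ = 109.75°  ·
  (1,4): δ = 70.17°  ·
  (1,5): δ = 13.51°  ✓
  (1,6): δ = 47.72°  ✓
  (1,7): δ = 72.00°  ·
  (2,3): δ = 146.13°  ·
  (2,4): δ = 106.55°  ·
  (2,5): δ = 49.89°  ·
  (2,6): δ = 11.33°  ✓
  (2,7): δ = 35.62°  ✓
  (3,4): δ = 140.42°  ·
  (3,5): δ = 83.76°  ·
  (3,6): δ = 22.53°  ✓
  (3,7): δ = 1.75°  ✓
  (4,5): δ = 123.34°  ·
  (4,6): δ = 62.12°  ·
  (4,7): δ = 37.83°  ✓
  (5,6): δ = 118.77°  ·
  (5,7): δ = 94.49°  ·
  (6,7): δ = 155.71°  ·
antipodal pairs: 9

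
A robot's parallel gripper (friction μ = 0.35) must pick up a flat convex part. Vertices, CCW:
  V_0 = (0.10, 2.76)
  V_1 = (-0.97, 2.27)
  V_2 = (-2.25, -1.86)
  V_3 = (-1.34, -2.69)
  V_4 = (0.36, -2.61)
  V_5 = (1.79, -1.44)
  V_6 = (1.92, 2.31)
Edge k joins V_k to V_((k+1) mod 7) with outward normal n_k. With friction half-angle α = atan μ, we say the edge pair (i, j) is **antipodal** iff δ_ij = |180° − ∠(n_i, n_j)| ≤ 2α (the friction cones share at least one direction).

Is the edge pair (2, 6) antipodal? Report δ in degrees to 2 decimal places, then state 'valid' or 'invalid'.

α = atan 0.35 = 19.29°;  2α = 38.58°
edge 2: e_2 = (+0.91, -0.83);  n_2 = (-0.6739, -0.7388)
edge 6: e_6 = (-1.82, +0.45);  n_6 = (+0.2400, +0.9708)
∠(n_2, n_6) = 151.52°
δ = |180° − 151.52°| = 28.48°
28.48° ≤ 2α = 38.58°  →  valid

δ = 28.48°, valid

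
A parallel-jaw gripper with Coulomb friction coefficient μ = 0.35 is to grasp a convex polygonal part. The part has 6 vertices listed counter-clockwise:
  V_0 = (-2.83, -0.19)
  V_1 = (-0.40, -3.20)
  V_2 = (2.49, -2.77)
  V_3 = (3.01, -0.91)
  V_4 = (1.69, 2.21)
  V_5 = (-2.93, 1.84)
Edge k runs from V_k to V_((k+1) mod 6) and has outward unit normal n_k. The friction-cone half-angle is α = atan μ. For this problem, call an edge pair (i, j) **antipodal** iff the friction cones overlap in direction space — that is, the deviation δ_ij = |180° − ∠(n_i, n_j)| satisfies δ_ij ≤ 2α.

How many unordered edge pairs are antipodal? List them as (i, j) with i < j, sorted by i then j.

count = 4; pairs: (0,3), (1,4), (2,5), (3,5)

α = atan 0.35 = 19.29°;  2α = 38.58°
n_0 = (-0.7781, -0.6282)
n_1 = (+0.1472, -0.9891)
n_2 = (+0.9631, -0.2692)
n_3 = (+0.9210, +0.3896)
n_4 = (-0.0798, +0.9968)
n_5 = (-0.9988, -0.0492)
  (0,1): δ = 120.45°  ·
  (0,2): δ = 54.53°  ·
  (0,3): δ = 15.98°  ✓
  (0,4): δ = 55.66°  ·
  (0,5): δ = 143.91°  ·
  (1,2): δ = 114.08°  ·
  (1,3): δ = 75.53°  ·
  (1,4): δ = 3.88°  ✓
  (1,5): δ = 84.36°  ·
  (2,3): δ = 141.45°  ·
  (2,4): δ = 69.80°  ·
  (2,5): δ = 18.44°  ✓
  (3,4): δ = 108.35°  ·
  (3,5): δ = 20.11°  ✓
  (4,5): δ = 91.76°  ·
antipodal pairs: 4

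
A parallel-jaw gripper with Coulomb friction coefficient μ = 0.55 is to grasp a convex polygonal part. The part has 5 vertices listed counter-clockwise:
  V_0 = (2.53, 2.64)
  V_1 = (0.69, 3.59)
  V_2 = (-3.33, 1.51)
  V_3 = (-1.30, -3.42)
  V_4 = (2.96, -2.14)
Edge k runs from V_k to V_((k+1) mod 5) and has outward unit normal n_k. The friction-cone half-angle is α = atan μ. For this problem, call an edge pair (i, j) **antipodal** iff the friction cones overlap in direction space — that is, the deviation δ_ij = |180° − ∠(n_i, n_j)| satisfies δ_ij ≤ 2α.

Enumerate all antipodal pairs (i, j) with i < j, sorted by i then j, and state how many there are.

count = 4; pairs: (0,2), (0,3), (1,3), (2,4)

α = atan 0.55 = 28.81°;  2α = 57.62°
n_0 = (+0.4588, +0.8886)
n_1 = (-0.4595, +0.8882)
n_2 = (-0.9247, -0.3807)
n_3 = (+0.2878, -0.9577)
n_4 = (+0.9960, +0.0896)
  (0,1): δ = 125.33°  ·
  (0,2): δ = 40.31°  ✓
  (0,3): δ = 44.03°  ✓
  (0,4): δ = 122.45°  ·
  (1,2): δ = 94.98°  ·
  (1,3): δ = 10.63°  ✓
  (1,4): δ = 67.78°  ·
  (2,3): δ = 95.66°  ·
  (2,4): δ = 17.24°  ✓
  (3,4): δ = 101.58°  ·
antipodal pairs: 4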